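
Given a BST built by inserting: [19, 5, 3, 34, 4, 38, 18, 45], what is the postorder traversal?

Tree insertion order: [19, 5, 3, 34, 4, 38, 18, 45]
Tree (level-order array): [19, 5, 34, 3, 18, None, 38, None, 4, None, None, None, 45]
Postorder traversal: [4, 3, 18, 5, 45, 38, 34, 19]


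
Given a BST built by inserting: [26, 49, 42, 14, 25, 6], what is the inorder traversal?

Tree insertion order: [26, 49, 42, 14, 25, 6]
Tree (level-order array): [26, 14, 49, 6, 25, 42]
Inorder traversal: [6, 14, 25, 26, 42, 49]


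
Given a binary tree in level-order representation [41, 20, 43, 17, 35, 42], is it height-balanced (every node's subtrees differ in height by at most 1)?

Tree (level-order array): [41, 20, 43, 17, 35, 42]
Definition: a tree is height-balanced if, at every node, |h(left) - h(right)| <= 1 (empty subtree has height -1).
Bottom-up per-node check:
  node 17: h_left=-1, h_right=-1, diff=0 [OK], height=0
  node 35: h_left=-1, h_right=-1, diff=0 [OK], height=0
  node 20: h_left=0, h_right=0, diff=0 [OK], height=1
  node 42: h_left=-1, h_right=-1, diff=0 [OK], height=0
  node 43: h_left=0, h_right=-1, diff=1 [OK], height=1
  node 41: h_left=1, h_right=1, diff=0 [OK], height=2
All nodes satisfy the balance condition.
Result: Balanced


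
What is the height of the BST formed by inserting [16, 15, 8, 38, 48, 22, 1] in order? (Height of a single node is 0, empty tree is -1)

Insertion order: [16, 15, 8, 38, 48, 22, 1]
Tree (level-order array): [16, 15, 38, 8, None, 22, 48, 1]
Compute height bottom-up (empty subtree = -1):
  height(1) = 1 + max(-1, -1) = 0
  height(8) = 1 + max(0, -1) = 1
  height(15) = 1 + max(1, -1) = 2
  height(22) = 1 + max(-1, -1) = 0
  height(48) = 1 + max(-1, -1) = 0
  height(38) = 1 + max(0, 0) = 1
  height(16) = 1 + max(2, 1) = 3
Height = 3


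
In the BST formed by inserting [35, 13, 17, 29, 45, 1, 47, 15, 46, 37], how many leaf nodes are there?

Tree built from: [35, 13, 17, 29, 45, 1, 47, 15, 46, 37]
Tree (level-order array): [35, 13, 45, 1, 17, 37, 47, None, None, 15, 29, None, None, 46]
Rule: A leaf has 0 children.
Per-node child counts:
  node 35: 2 child(ren)
  node 13: 2 child(ren)
  node 1: 0 child(ren)
  node 17: 2 child(ren)
  node 15: 0 child(ren)
  node 29: 0 child(ren)
  node 45: 2 child(ren)
  node 37: 0 child(ren)
  node 47: 1 child(ren)
  node 46: 0 child(ren)
Matching nodes: [1, 15, 29, 37, 46]
Count of leaf nodes: 5


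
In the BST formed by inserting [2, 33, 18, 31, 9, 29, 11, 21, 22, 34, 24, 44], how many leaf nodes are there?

Tree built from: [2, 33, 18, 31, 9, 29, 11, 21, 22, 34, 24, 44]
Tree (level-order array): [2, None, 33, 18, 34, 9, 31, None, 44, None, 11, 29, None, None, None, None, None, 21, None, None, 22, None, 24]
Rule: A leaf has 0 children.
Per-node child counts:
  node 2: 1 child(ren)
  node 33: 2 child(ren)
  node 18: 2 child(ren)
  node 9: 1 child(ren)
  node 11: 0 child(ren)
  node 31: 1 child(ren)
  node 29: 1 child(ren)
  node 21: 1 child(ren)
  node 22: 1 child(ren)
  node 24: 0 child(ren)
  node 34: 1 child(ren)
  node 44: 0 child(ren)
Matching nodes: [11, 24, 44]
Count of leaf nodes: 3


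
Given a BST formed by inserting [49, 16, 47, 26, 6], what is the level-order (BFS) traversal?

Tree insertion order: [49, 16, 47, 26, 6]
Tree (level-order array): [49, 16, None, 6, 47, None, None, 26]
BFS from the root, enqueuing left then right child of each popped node:
  queue [49] -> pop 49, enqueue [16], visited so far: [49]
  queue [16] -> pop 16, enqueue [6, 47], visited so far: [49, 16]
  queue [6, 47] -> pop 6, enqueue [none], visited so far: [49, 16, 6]
  queue [47] -> pop 47, enqueue [26], visited so far: [49, 16, 6, 47]
  queue [26] -> pop 26, enqueue [none], visited so far: [49, 16, 6, 47, 26]
Result: [49, 16, 6, 47, 26]


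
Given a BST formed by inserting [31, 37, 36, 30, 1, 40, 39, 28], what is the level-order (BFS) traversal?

Tree insertion order: [31, 37, 36, 30, 1, 40, 39, 28]
Tree (level-order array): [31, 30, 37, 1, None, 36, 40, None, 28, None, None, 39]
BFS from the root, enqueuing left then right child of each popped node:
  queue [31] -> pop 31, enqueue [30, 37], visited so far: [31]
  queue [30, 37] -> pop 30, enqueue [1], visited so far: [31, 30]
  queue [37, 1] -> pop 37, enqueue [36, 40], visited so far: [31, 30, 37]
  queue [1, 36, 40] -> pop 1, enqueue [28], visited so far: [31, 30, 37, 1]
  queue [36, 40, 28] -> pop 36, enqueue [none], visited so far: [31, 30, 37, 1, 36]
  queue [40, 28] -> pop 40, enqueue [39], visited so far: [31, 30, 37, 1, 36, 40]
  queue [28, 39] -> pop 28, enqueue [none], visited so far: [31, 30, 37, 1, 36, 40, 28]
  queue [39] -> pop 39, enqueue [none], visited so far: [31, 30, 37, 1, 36, 40, 28, 39]
Result: [31, 30, 37, 1, 36, 40, 28, 39]


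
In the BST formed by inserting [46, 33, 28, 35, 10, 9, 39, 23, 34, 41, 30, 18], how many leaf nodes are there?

Tree built from: [46, 33, 28, 35, 10, 9, 39, 23, 34, 41, 30, 18]
Tree (level-order array): [46, 33, None, 28, 35, 10, 30, 34, 39, 9, 23, None, None, None, None, None, 41, None, None, 18]
Rule: A leaf has 0 children.
Per-node child counts:
  node 46: 1 child(ren)
  node 33: 2 child(ren)
  node 28: 2 child(ren)
  node 10: 2 child(ren)
  node 9: 0 child(ren)
  node 23: 1 child(ren)
  node 18: 0 child(ren)
  node 30: 0 child(ren)
  node 35: 2 child(ren)
  node 34: 0 child(ren)
  node 39: 1 child(ren)
  node 41: 0 child(ren)
Matching nodes: [9, 18, 30, 34, 41]
Count of leaf nodes: 5


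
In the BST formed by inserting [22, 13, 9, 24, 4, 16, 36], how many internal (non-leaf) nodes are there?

Tree built from: [22, 13, 9, 24, 4, 16, 36]
Tree (level-order array): [22, 13, 24, 9, 16, None, 36, 4]
Rule: An internal node has at least one child.
Per-node child counts:
  node 22: 2 child(ren)
  node 13: 2 child(ren)
  node 9: 1 child(ren)
  node 4: 0 child(ren)
  node 16: 0 child(ren)
  node 24: 1 child(ren)
  node 36: 0 child(ren)
Matching nodes: [22, 13, 9, 24]
Count of internal (non-leaf) nodes: 4


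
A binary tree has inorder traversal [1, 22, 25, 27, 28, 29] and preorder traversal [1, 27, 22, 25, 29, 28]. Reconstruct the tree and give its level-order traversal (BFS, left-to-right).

Inorder:  [1, 22, 25, 27, 28, 29]
Preorder: [1, 27, 22, 25, 29, 28]
Algorithm: preorder visits root first, so consume preorder in order;
for each root, split the current inorder slice at that value into
left-subtree inorder and right-subtree inorder, then recurse.
Recursive splits:
  root=1; inorder splits into left=[], right=[22, 25, 27, 28, 29]
  root=27; inorder splits into left=[22, 25], right=[28, 29]
  root=22; inorder splits into left=[], right=[25]
  root=25; inorder splits into left=[], right=[]
  root=29; inorder splits into left=[28], right=[]
  root=28; inorder splits into left=[], right=[]
Reconstructed level-order: [1, 27, 22, 29, 25, 28]


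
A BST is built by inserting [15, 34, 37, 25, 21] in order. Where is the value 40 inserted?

Starting tree (level order): [15, None, 34, 25, 37, 21]
Insertion path: 15 -> 34 -> 37
Result: insert 40 as right child of 37
Final tree (level order): [15, None, 34, 25, 37, 21, None, None, 40]


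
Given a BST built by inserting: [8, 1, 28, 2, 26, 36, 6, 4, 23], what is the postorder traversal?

Tree insertion order: [8, 1, 28, 2, 26, 36, 6, 4, 23]
Tree (level-order array): [8, 1, 28, None, 2, 26, 36, None, 6, 23, None, None, None, 4]
Postorder traversal: [4, 6, 2, 1, 23, 26, 36, 28, 8]


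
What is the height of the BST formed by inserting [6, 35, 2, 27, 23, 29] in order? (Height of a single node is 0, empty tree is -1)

Insertion order: [6, 35, 2, 27, 23, 29]
Tree (level-order array): [6, 2, 35, None, None, 27, None, 23, 29]
Compute height bottom-up (empty subtree = -1):
  height(2) = 1 + max(-1, -1) = 0
  height(23) = 1 + max(-1, -1) = 0
  height(29) = 1 + max(-1, -1) = 0
  height(27) = 1 + max(0, 0) = 1
  height(35) = 1 + max(1, -1) = 2
  height(6) = 1 + max(0, 2) = 3
Height = 3


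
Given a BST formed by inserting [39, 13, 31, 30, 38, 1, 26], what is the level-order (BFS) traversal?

Tree insertion order: [39, 13, 31, 30, 38, 1, 26]
Tree (level-order array): [39, 13, None, 1, 31, None, None, 30, 38, 26]
BFS from the root, enqueuing left then right child of each popped node:
  queue [39] -> pop 39, enqueue [13], visited so far: [39]
  queue [13] -> pop 13, enqueue [1, 31], visited so far: [39, 13]
  queue [1, 31] -> pop 1, enqueue [none], visited so far: [39, 13, 1]
  queue [31] -> pop 31, enqueue [30, 38], visited so far: [39, 13, 1, 31]
  queue [30, 38] -> pop 30, enqueue [26], visited so far: [39, 13, 1, 31, 30]
  queue [38, 26] -> pop 38, enqueue [none], visited so far: [39, 13, 1, 31, 30, 38]
  queue [26] -> pop 26, enqueue [none], visited so far: [39, 13, 1, 31, 30, 38, 26]
Result: [39, 13, 1, 31, 30, 38, 26]


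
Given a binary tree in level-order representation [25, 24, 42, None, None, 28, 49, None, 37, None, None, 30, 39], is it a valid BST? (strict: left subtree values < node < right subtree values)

Level-order array: [25, 24, 42, None, None, 28, 49, None, 37, None, None, 30, 39]
Validate using subtree bounds (lo, hi): at each node, require lo < value < hi,
then recurse left with hi=value and right with lo=value.
Preorder trace (stopping at first violation):
  at node 25 with bounds (-inf, +inf): OK
  at node 24 with bounds (-inf, 25): OK
  at node 42 with bounds (25, +inf): OK
  at node 28 with bounds (25, 42): OK
  at node 37 with bounds (28, 42): OK
  at node 30 with bounds (28, 37): OK
  at node 39 with bounds (37, 42): OK
  at node 49 with bounds (42, +inf): OK
No violation found at any node.
Result: Valid BST


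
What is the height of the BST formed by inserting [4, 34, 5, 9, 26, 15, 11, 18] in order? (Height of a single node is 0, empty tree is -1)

Insertion order: [4, 34, 5, 9, 26, 15, 11, 18]
Tree (level-order array): [4, None, 34, 5, None, None, 9, None, 26, 15, None, 11, 18]
Compute height bottom-up (empty subtree = -1):
  height(11) = 1 + max(-1, -1) = 0
  height(18) = 1 + max(-1, -1) = 0
  height(15) = 1 + max(0, 0) = 1
  height(26) = 1 + max(1, -1) = 2
  height(9) = 1 + max(-1, 2) = 3
  height(5) = 1 + max(-1, 3) = 4
  height(34) = 1 + max(4, -1) = 5
  height(4) = 1 + max(-1, 5) = 6
Height = 6


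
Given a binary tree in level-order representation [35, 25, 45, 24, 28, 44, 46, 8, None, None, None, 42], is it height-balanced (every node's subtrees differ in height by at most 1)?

Tree (level-order array): [35, 25, 45, 24, 28, 44, 46, 8, None, None, None, 42]
Definition: a tree is height-balanced if, at every node, |h(left) - h(right)| <= 1 (empty subtree has height -1).
Bottom-up per-node check:
  node 8: h_left=-1, h_right=-1, diff=0 [OK], height=0
  node 24: h_left=0, h_right=-1, diff=1 [OK], height=1
  node 28: h_left=-1, h_right=-1, diff=0 [OK], height=0
  node 25: h_left=1, h_right=0, diff=1 [OK], height=2
  node 42: h_left=-1, h_right=-1, diff=0 [OK], height=0
  node 44: h_left=0, h_right=-1, diff=1 [OK], height=1
  node 46: h_left=-1, h_right=-1, diff=0 [OK], height=0
  node 45: h_left=1, h_right=0, diff=1 [OK], height=2
  node 35: h_left=2, h_right=2, diff=0 [OK], height=3
All nodes satisfy the balance condition.
Result: Balanced


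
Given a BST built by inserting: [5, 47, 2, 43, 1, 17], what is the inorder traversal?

Tree insertion order: [5, 47, 2, 43, 1, 17]
Tree (level-order array): [5, 2, 47, 1, None, 43, None, None, None, 17]
Inorder traversal: [1, 2, 5, 17, 43, 47]


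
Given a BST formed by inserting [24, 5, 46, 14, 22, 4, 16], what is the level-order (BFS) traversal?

Tree insertion order: [24, 5, 46, 14, 22, 4, 16]
Tree (level-order array): [24, 5, 46, 4, 14, None, None, None, None, None, 22, 16]
BFS from the root, enqueuing left then right child of each popped node:
  queue [24] -> pop 24, enqueue [5, 46], visited so far: [24]
  queue [5, 46] -> pop 5, enqueue [4, 14], visited so far: [24, 5]
  queue [46, 4, 14] -> pop 46, enqueue [none], visited so far: [24, 5, 46]
  queue [4, 14] -> pop 4, enqueue [none], visited so far: [24, 5, 46, 4]
  queue [14] -> pop 14, enqueue [22], visited so far: [24, 5, 46, 4, 14]
  queue [22] -> pop 22, enqueue [16], visited so far: [24, 5, 46, 4, 14, 22]
  queue [16] -> pop 16, enqueue [none], visited so far: [24, 5, 46, 4, 14, 22, 16]
Result: [24, 5, 46, 4, 14, 22, 16]


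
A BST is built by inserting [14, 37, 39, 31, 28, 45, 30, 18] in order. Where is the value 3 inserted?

Starting tree (level order): [14, None, 37, 31, 39, 28, None, None, 45, 18, 30]
Insertion path: 14
Result: insert 3 as left child of 14
Final tree (level order): [14, 3, 37, None, None, 31, 39, 28, None, None, 45, 18, 30]


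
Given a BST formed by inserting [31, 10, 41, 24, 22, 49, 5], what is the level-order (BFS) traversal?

Tree insertion order: [31, 10, 41, 24, 22, 49, 5]
Tree (level-order array): [31, 10, 41, 5, 24, None, 49, None, None, 22]
BFS from the root, enqueuing left then right child of each popped node:
  queue [31] -> pop 31, enqueue [10, 41], visited so far: [31]
  queue [10, 41] -> pop 10, enqueue [5, 24], visited so far: [31, 10]
  queue [41, 5, 24] -> pop 41, enqueue [49], visited so far: [31, 10, 41]
  queue [5, 24, 49] -> pop 5, enqueue [none], visited so far: [31, 10, 41, 5]
  queue [24, 49] -> pop 24, enqueue [22], visited so far: [31, 10, 41, 5, 24]
  queue [49, 22] -> pop 49, enqueue [none], visited so far: [31, 10, 41, 5, 24, 49]
  queue [22] -> pop 22, enqueue [none], visited so far: [31, 10, 41, 5, 24, 49, 22]
Result: [31, 10, 41, 5, 24, 49, 22]


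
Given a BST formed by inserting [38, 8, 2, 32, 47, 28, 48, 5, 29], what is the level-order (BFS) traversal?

Tree insertion order: [38, 8, 2, 32, 47, 28, 48, 5, 29]
Tree (level-order array): [38, 8, 47, 2, 32, None, 48, None, 5, 28, None, None, None, None, None, None, 29]
BFS from the root, enqueuing left then right child of each popped node:
  queue [38] -> pop 38, enqueue [8, 47], visited so far: [38]
  queue [8, 47] -> pop 8, enqueue [2, 32], visited so far: [38, 8]
  queue [47, 2, 32] -> pop 47, enqueue [48], visited so far: [38, 8, 47]
  queue [2, 32, 48] -> pop 2, enqueue [5], visited so far: [38, 8, 47, 2]
  queue [32, 48, 5] -> pop 32, enqueue [28], visited so far: [38, 8, 47, 2, 32]
  queue [48, 5, 28] -> pop 48, enqueue [none], visited so far: [38, 8, 47, 2, 32, 48]
  queue [5, 28] -> pop 5, enqueue [none], visited so far: [38, 8, 47, 2, 32, 48, 5]
  queue [28] -> pop 28, enqueue [29], visited so far: [38, 8, 47, 2, 32, 48, 5, 28]
  queue [29] -> pop 29, enqueue [none], visited so far: [38, 8, 47, 2, 32, 48, 5, 28, 29]
Result: [38, 8, 47, 2, 32, 48, 5, 28, 29]


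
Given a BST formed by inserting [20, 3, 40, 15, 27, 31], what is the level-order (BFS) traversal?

Tree insertion order: [20, 3, 40, 15, 27, 31]
Tree (level-order array): [20, 3, 40, None, 15, 27, None, None, None, None, 31]
BFS from the root, enqueuing left then right child of each popped node:
  queue [20] -> pop 20, enqueue [3, 40], visited so far: [20]
  queue [3, 40] -> pop 3, enqueue [15], visited so far: [20, 3]
  queue [40, 15] -> pop 40, enqueue [27], visited so far: [20, 3, 40]
  queue [15, 27] -> pop 15, enqueue [none], visited so far: [20, 3, 40, 15]
  queue [27] -> pop 27, enqueue [31], visited so far: [20, 3, 40, 15, 27]
  queue [31] -> pop 31, enqueue [none], visited so far: [20, 3, 40, 15, 27, 31]
Result: [20, 3, 40, 15, 27, 31]


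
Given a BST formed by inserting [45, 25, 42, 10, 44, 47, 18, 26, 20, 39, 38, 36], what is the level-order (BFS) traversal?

Tree insertion order: [45, 25, 42, 10, 44, 47, 18, 26, 20, 39, 38, 36]
Tree (level-order array): [45, 25, 47, 10, 42, None, None, None, 18, 26, 44, None, 20, None, 39, None, None, None, None, 38, None, 36]
BFS from the root, enqueuing left then right child of each popped node:
  queue [45] -> pop 45, enqueue [25, 47], visited so far: [45]
  queue [25, 47] -> pop 25, enqueue [10, 42], visited so far: [45, 25]
  queue [47, 10, 42] -> pop 47, enqueue [none], visited so far: [45, 25, 47]
  queue [10, 42] -> pop 10, enqueue [18], visited so far: [45, 25, 47, 10]
  queue [42, 18] -> pop 42, enqueue [26, 44], visited so far: [45, 25, 47, 10, 42]
  queue [18, 26, 44] -> pop 18, enqueue [20], visited so far: [45, 25, 47, 10, 42, 18]
  queue [26, 44, 20] -> pop 26, enqueue [39], visited so far: [45, 25, 47, 10, 42, 18, 26]
  queue [44, 20, 39] -> pop 44, enqueue [none], visited so far: [45, 25, 47, 10, 42, 18, 26, 44]
  queue [20, 39] -> pop 20, enqueue [none], visited so far: [45, 25, 47, 10, 42, 18, 26, 44, 20]
  queue [39] -> pop 39, enqueue [38], visited so far: [45, 25, 47, 10, 42, 18, 26, 44, 20, 39]
  queue [38] -> pop 38, enqueue [36], visited so far: [45, 25, 47, 10, 42, 18, 26, 44, 20, 39, 38]
  queue [36] -> pop 36, enqueue [none], visited so far: [45, 25, 47, 10, 42, 18, 26, 44, 20, 39, 38, 36]
Result: [45, 25, 47, 10, 42, 18, 26, 44, 20, 39, 38, 36]


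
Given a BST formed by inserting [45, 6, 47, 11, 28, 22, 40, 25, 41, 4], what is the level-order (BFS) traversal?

Tree insertion order: [45, 6, 47, 11, 28, 22, 40, 25, 41, 4]
Tree (level-order array): [45, 6, 47, 4, 11, None, None, None, None, None, 28, 22, 40, None, 25, None, 41]
BFS from the root, enqueuing left then right child of each popped node:
  queue [45] -> pop 45, enqueue [6, 47], visited so far: [45]
  queue [6, 47] -> pop 6, enqueue [4, 11], visited so far: [45, 6]
  queue [47, 4, 11] -> pop 47, enqueue [none], visited so far: [45, 6, 47]
  queue [4, 11] -> pop 4, enqueue [none], visited so far: [45, 6, 47, 4]
  queue [11] -> pop 11, enqueue [28], visited so far: [45, 6, 47, 4, 11]
  queue [28] -> pop 28, enqueue [22, 40], visited so far: [45, 6, 47, 4, 11, 28]
  queue [22, 40] -> pop 22, enqueue [25], visited so far: [45, 6, 47, 4, 11, 28, 22]
  queue [40, 25] -> pop 40, enqueue [41], visited so far: [45, 6, 47, 4, 11, 28, 22, 40]
  queue [25, 41] -> pop 25, enqueue [none], visited so far: [45, 6, 47, 4, 11, 28, 22, 40, 25]
  queue [41] -> pop 41, enqueue [none], visited so far: [45, 6, 47, 4, 11, 28, 22, 40, 25, 41]
Result: [45, 6, 47, 4, 11, 28, 22, 40, 25, 41]


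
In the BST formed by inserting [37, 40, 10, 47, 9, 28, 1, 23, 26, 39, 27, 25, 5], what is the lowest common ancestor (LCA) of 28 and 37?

Tree insertion order: [37, 40, 10, 47, 9, 28, 1, 23, 26, 39, 27, 25, 5]
Tree (level-order array): [37, 10, 40, 9, 28, 39, 47, 1, None, 23, None, None, None, None, None, None, 5, None, 26, None, None, 25, 27]
In a BST, the LCA of p=28, q=37 is the first node v on the
root-to-leaf path with p <= v <= q (go left if both < v, right if both > v).
Walk from root:
  at 37: 28 <= 37 <= 37, this is the LCA
LCA = 37


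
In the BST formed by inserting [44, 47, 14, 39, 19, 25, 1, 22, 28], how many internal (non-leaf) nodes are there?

Tree built from: [44, 47, 14, 39, 19, 25, 1, 22, 28]
Tree (level-order array): [44, 14, 47, 1, 39, None, None, None, None, 19, None, None, 25, 22, 28]
Rule: An internal node has at least one child.
Per-node child counts:
  node 44: 2 child(ren)
  node 14: 2 child(ren)
  node 1: 0 child(ren)
  node 39: 1 child(ren)
  node 19: 1 child(ren)
  node 25: 2 child(ren)
  node 22: 0 child(ren)
  node 28: 0 child(ren)
  node 47: 0 child(ren)
Matching nodes: [44, 14, 39, 19, 25]
Count of internal (non-leaf) nodes: 5


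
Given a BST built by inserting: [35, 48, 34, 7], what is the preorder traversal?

Tree insertion order: [35, 48, 34, 7]
Tree (level-order array): [35, 34, 48, 7]
Preorder traversal: [35, 34, 7, 48]


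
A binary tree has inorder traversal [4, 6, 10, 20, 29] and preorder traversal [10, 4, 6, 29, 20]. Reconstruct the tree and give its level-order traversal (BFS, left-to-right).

Inorder:  [4, 6, 10, 20, 29]
Preorder: [10, 4, 6, 29, 20]
Algorithm: preorder visits root first, so consume preorder in order;
for each root, split the current inorder slice at that value into
left-subtree inorder and right-subtree inorder, then recurse.
Recursive splits:
  root=10; inorder splits into left=[4, 6], right=[20, 29]
  root=4; inorder splits into left=[], right=[6]
  root=6; inorder splits into left=[], right=[]
  root=29; inorder splits into left=[20], right=[]
  root=20; inorder splits into left=[], right=[]
Reconstructed level-order: [10, 4, 29, 6, 20]


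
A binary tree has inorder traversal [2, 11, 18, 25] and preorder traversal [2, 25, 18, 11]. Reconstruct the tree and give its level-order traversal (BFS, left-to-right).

Inorder:  [2, 11, 18, 25]
Preorder: [2, 25, 18, 11]
Algorithm: preorder visits root first, so consume preorder in order;
for each root, split the current inorder slice at that value into
left-subtree inorder and right-subtree inorder, then recurse.
Recursive splits:
  root=2; inorder splits into left=[], right=[11, 18, 25]
  root=25; inorder splits into left=[11, 18], right=[]
  root=18; inorder splits into left=[11], right=[]
  root=11; inorder splits into left=[], right=[]
Reconstructed level-order: [2, 25, 18, 11]


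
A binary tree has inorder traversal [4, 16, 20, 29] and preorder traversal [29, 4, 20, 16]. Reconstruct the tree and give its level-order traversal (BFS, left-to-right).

Inorder:  [4, 16, 20, 29]
Preorder: [29, 4, 20, 16]
Algorithm: preorder visits root first, so consume preorder in order;
for each root, split the current inorder slice at that value into
left-subtree inorder and right-subtree inorder, then recurse.
Recursive splits:
  root=29; inorder splits into left=[4, 16, 20], right=[]
  root=4; inorder splits into left=[], right=[16, 20]
  root=20; inorder splits into left=[16], right=[]
  root=16; inorder splits into left=[], right=[]
Reconstructed level-order: [29, 4, 20, 16]


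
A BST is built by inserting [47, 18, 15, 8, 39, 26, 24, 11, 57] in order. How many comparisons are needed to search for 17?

Search path for 17: 47 -> 18 -> 15
Found: False
Comparisons: 3


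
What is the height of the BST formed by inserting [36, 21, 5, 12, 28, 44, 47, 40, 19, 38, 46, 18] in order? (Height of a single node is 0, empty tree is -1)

Insertion order: [36, 21, 5, 12, 28, 44, 47, 40, 19, 38, 46, 18]
Tree (level-order array): [36, 21, 44, 5, 28, 40, 47, None, 12, None, None, 38, None, 46, None, None, 19, None, None, None, None, 18]
Compute height bottom-up (empty subtree = -1):
  height(18) = 1 + max(-1, -1) = 0
  height(19) = 1 + max(0, -1) = 1
  height(12) = 1 + max(-1, 1) = 2
  height(5) = 1 + max(-1, 2) = 3
  height(28) = 1 + max(-1, -1) = 0
  height(21) = 1 + max(3, 0) = 4
  height(38) = 1 + max(-1, -1) = 0
  height(40) = 1 + max(0, -1) = 1
  height(46) = 1 + max(-1, -1) = 0
  height(47) = 1 + max(0, -1) = 1
  height(44) = 1 + max(1, 1) = 2
  height(36) = 1 + max(4, 2) = 5
Height = 5


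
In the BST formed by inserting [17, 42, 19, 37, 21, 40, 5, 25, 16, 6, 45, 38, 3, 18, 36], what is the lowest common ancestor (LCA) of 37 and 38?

Tree insertion order: [17, 42, 19, 37, 21, 40, 5, 25, 16, 6, 45, 38, 3, 18, 36]
Tree (level-order array): [17, 5, 42, 3, 16, 19, 45, None, None, 6, None, 18, 37, None, None, None, None, None, None, 21, 40, None, 25, 38, None, None, 36]
In a BST, the LCA of p=37, q=38 is the first node v on the
root-to-leaf path with p <= v <= q (go left if both < v, right if both > v).
Walk from root:
  at 17: both 37 and 38 > 17, go right
  at 42: both 37 and 38 < 42, go left
  at 19: both 37 and 38 > 19, go right
  at 37: 37 <= 37 <= 38, this is the LCA
LCA = 37


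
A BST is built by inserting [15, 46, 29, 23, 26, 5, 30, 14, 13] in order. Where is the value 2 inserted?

Starting tree (level order): [15, 5, 46, None, 14, 29, None, 13, None, 23, 30, None, None, None, 26]
Insertion path: 15 -> 5
Result: insert 2 as left child of 5
Final tree (level order): [15, 5, 46, 2, 14, 29, None, None, None, 13, None, 23, 30, None, None, None, 26]


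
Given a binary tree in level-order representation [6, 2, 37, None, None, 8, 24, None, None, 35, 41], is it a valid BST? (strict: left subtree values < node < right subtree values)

Level-order array: [6, 2, 37, None, None, 8, 24, None, None, 35, 41]
Validate using subtree bounds (lo, hi): at each node, require lo < value < hi,
then recurse left with hi=value and right with lo=value.
Preorder trace (stopping at first violation):
  at node 6 with bounds (-inf, +inf): OK
  at node 2 with bounds (-inf, 6): OK
  at node 37 with bounds (6, +inf): OK
  at node 8 with bounds (6, 37): OK
  at node 24 with bounds (37, +inf): VIOLATION
Node 24 violates its bound: not (37 < 24 < +inf).
Result: Not a valid BST


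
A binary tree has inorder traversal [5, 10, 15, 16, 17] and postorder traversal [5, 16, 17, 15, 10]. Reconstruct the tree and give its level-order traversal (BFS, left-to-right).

Inorder:   [5, 10, 15, 16, 17]
Postorder: [5, 16, 17, 15, 10]
Algorithm: postorder visits root last, so walk postorder right-to-left;
each value is the root of the current inorder slice — split it at that
value, recurse on the right subtree first, then the left.
Recursive splits:
  root=10; inorder splits into left=[5], right=[15, 16, 17]
  root=15; inorder splits into left=[], right=[16, 17]
  root=17; inorder splits into left=[16], right=[]
  root=16; inorder splits into left=[], right=[]
  root=5; inorder splits into left=[], right=[]
Reconstructed level-order: [10, 5, 15, 17, 16]


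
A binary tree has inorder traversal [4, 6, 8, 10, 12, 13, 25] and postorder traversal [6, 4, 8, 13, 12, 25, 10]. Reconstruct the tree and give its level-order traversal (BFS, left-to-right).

Inorder:   [4, 6, 8, 10, 12, 13, 25]
Postorder: [6, 4, 8, 13, 12, 25, 10]
Algorithm: postorder visits root last, so walk postorder right-to-left;
each value is the root of the current inorder slice — split it at that
value, recurse on the right subtree first, then the left.
Recursive splits:
  root=10; inorder splits into left=[4, 6, 8], right=[12, 13, 25]
  root=25; inorder splits into left=[12, 13], right=[]
  root=12; inorder splits into left=[], right=[13]
  root=13; inorder splits into left=[], right=[]
  root=8; inorder splits into left=[4, 6], right=[]
  root=4; inorder splits into left=[], right=[6]
  root=6; inorder splits into left=[], right=[]
Reconstructed level-order: [10, 8, 25, 4, 12, 6, 13]


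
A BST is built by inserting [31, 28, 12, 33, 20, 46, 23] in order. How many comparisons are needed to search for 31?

Search path for 31: 31
Found: True
Comparisons: 1


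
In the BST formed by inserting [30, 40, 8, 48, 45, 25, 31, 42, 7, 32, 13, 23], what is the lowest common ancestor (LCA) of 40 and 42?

Tree insertion order: [30, 40, 8, 48, 45, 25, 31, 42, 7, 32, 13, 23]
Tree (level-order array): [30, 8, 40, 7, 25, 31, 48, None, None, 13, None, None, 32, 45, None, None, 23, None, None, 42]
In a BST, the LCA of p=40, q=42 is the first node v on the
root-to-leaf path with p <= v <= q (go left if both < v, right if both > v).
Walk from root:
  at 30: both 40 and 42 > 30, go right
  at 40: 40 <= 40 <= 42, this is the LCA
LCA = 40


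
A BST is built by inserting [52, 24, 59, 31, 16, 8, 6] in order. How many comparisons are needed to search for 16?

Search path for 16: 52 -> 24 -> 16
Found: True
Comparisons: 3


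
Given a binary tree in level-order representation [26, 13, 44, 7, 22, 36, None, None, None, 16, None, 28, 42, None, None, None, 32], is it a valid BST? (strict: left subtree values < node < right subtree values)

Level-order array: [26, 13, 44, 7, 22, 36, None, None, None, 16, None, 28, 42, None, None, None, 32]
Validate using subtree bounds (lo, hi): at each node, require lo < value < hi,
then recurse left with hi=value and right with lo=value.
Preorder trace (stopping at first violation):
  at node 26 with bounds (-inf, +inf): OK
  at node 13 with bounds (-inf, 26): OK
  at node 7 with bounds (-inf, 13): OK
  at node 22 with bounds (13, 26): OK
  at node 16 with bounds (13, 22): OK
  at node 44 with bounds (26, +inf): OK
  at node 36 with bounds (26, 44): OK
  at node 28 with bounds (26, 36): OK
  at node 32 with bounds (28, 36): OK
  at node 42 with bounds (36, 44): OK
No violation found at any node.
Result: Valid BST


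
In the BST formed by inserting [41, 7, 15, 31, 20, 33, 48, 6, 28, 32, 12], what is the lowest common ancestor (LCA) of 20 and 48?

Tree insertion order: [41, 7, 15, 31, 20, 33, 48, 6, 28, 32, 12]
Tree (level-order array): [41, 7, 48, 6, 15, None, None, None, None, 12, 31, None, None, 20, 33, None, 28, 32]
In a BST, the LCA of p=20, q=48 is the first node v on the
root-to-leaf path with p <= v <= q (go left if both < v, right if both > v).
Walk from root:
  at 41: 20 <= 41 <= 48, this is the LCA
LCA = 41


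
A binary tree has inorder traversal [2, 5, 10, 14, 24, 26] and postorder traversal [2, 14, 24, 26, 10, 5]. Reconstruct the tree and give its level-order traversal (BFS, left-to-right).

Inorder:   [2, 5, 10, 14, 24, 26]
Postorder: [2, 14, 24, 26, 10, 5]
Algorithm: postorder visits root last, so walk postorder right-to-left;
each value is the root of the current inorder slice — split it at that
value, recurse on the right subtree first, then the left.
Recursive splits:
  root=5; inorder splits into left=[2], right=[10, 14, 24, 26]
  root=10; inorder splits into left=[], right=[14, 24, 26]
  root=26; inorder splits into left=[14, 24], right=[]
  root=24; inorder splits into left=[14], right=[]
  root=14; inorder splits into left=[], right=[]
  root=2; inorder splits into left=[], right=[]
Reconstructed level-order: [5, 2, 10, 26, 24, 14]


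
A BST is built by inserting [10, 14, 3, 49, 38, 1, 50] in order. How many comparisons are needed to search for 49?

Search path for 49: 10 -> 14 -> 49
Found: True
Comparisons: 3


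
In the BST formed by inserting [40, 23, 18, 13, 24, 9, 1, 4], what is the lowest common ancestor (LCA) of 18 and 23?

Tree insertion order: [40, 23, 18, 13, 24, 9, 1, 4]
Tree (level-order array): [40, 23, None, 18, 24, 13, None, None, None, 9, None, 1, None, None, 4]
In a BST, the LCA of p=18, q=23 is the first node v on the
root-to-leaf path with p <= v <= q (go left if both < v, right if both > v).
Walk from root:
  at 40: both 18 and 23 < 40, go left
  at 23: 18 <= 23 <= 23, this is the LCA
LCA = 23


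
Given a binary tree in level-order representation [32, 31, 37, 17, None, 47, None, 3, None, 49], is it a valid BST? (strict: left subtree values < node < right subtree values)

Level-order array: [32, 31, 37, 17, None, 47, None, 3, None, 49]
Validate using subtree bounds (lo, hi): at each node, require lo < value < hi,
then recurse left with hi=value and right with lo=value.
Preorder trace (stopping at first violation):
  at node 32 with bounds (-inf, +inf): OK
  at node 31 with bounds (-inf, 32): OK
  at node 17 with bounds (-inf, 31): OK
  at node 3 with bounds (-inf, 17): OK
  at node 37 with bounds (32, +inf): OK
  at node 47 with bounds (32, 37): VIOLATION
Node 47 violates its bound: not (32 < 47 < 37).
Result: Not a valid BST


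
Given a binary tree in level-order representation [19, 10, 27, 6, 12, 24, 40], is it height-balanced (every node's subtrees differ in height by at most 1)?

Tree (level-order array): [19, 10, 27, 6, 12, 24, 40]
Definition: a tree is height-balanced if, at every node, |h(left) - h(right)| <= 1 (empty subtree has height -1).
Bottom-up per-node check:
  node 6: h_left=-1, h_right=-1, diff=0 [OK], height=0
  node 12: h_left=-1, h_right=-1, diff=0 [OK], height=0
  node 10: h_left=0, h_right=0, diff=0 [OK], height=1
  node 24: h_left=-1, h_right=-1, diff=0 [OK], height=0
  node 40: h_left=-1, h_right=-1, diff=0 [OK], height=0
  node 27: h_left=0, h_right=0, diff=0 [OK], height=1
  node 19: h_left=1, h_right=1, diff=0 [OK], height=2
All nodes satisfy the balance condition.
Result: Balanced


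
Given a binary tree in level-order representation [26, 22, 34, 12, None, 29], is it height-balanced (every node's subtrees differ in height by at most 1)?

Tree (level-order array): [26, 22, 34, 12, None, 29]
Definition: a tree is height-balanced if, at every node, |h(left) - h(right)| <= 1 (empty subtree has height -1).
Bottom-up per-node check:
  node 12: h_left=-1, h_right=-1, diff=0 [OK], height=0
  node 22: h_left=0, h_right=-1, diff=1 [OK], height=1
  node 29: h_left=-1, h_right=-1, diff=0 [OK], height=0
  node 34: h_left=0, h_right=-1, diff=1 [OK], height=1
  node 26: h_left=1, h_right=1, diff=0 [OK], height=2
All nodes satisfy the balance condition.
Result: Balanced


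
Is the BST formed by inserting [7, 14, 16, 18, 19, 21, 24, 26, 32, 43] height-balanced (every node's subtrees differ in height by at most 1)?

Tree (level-order array): [7, None, 14, None, 16, None, 18, None, 19, None, 21, None, 24, None, 26, None, 32, None, 43]
Definition: a tree is height-balanced if, at every node, |h(left) - h(right)| <= 1 (empty subtree has height -1).
Bottom-up per-node check:
  node 43: h_left=-1, h_right=-1, diff=0 [OK], height=0
  node 32: h_left=-1, h_right=0, diff=1 [OK], height=1
  node 26: h_left=-1, h_right=1, diff=2 [FAIL (|-1-1|=2 > 1)], height=2
  node 24: h_left=-1, h_right=2, diff=3 [FAIL (|-1-2|=3 > 1)], height=3
  node 21: h_left=-1, h_right=3, diff=4 [FAIL (|-1-3|=4 > 1)], height=4
  node 19: h_left=-1, h_right=4, diff=5 [FAIL (|-1-4|=5 > 1)], height=5
  node 18: h_left=-1, h_right=5, diff=6 [FAIL (|-1-5|=6 > 1)], height=6
  node 16: h_left=-1, h_right=6, diff=7 [FAIL (|-1-6|=7 > 1)], height=7
  node 14: h_left=-1, h_right=7, diff=8 [FAIL (|-1-7|=8 > 1)], height=8
  node 7: h_left=-1, h_right=8, diff=9 [FAIL (|-1-8|=9 > 1)], height=9
Node 26 violates the condition: |-1 - 1| = 2 > 1.
Result: Not balanced


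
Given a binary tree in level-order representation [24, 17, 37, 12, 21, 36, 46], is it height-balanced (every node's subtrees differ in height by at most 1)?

Tree (level-order array): [24, 17, 37, 12, 21, 36, 46]
Definition: a tree is height-balanced if, at every node, |h(left) - h(right)| <= 1 (empty subtree has height -1).
Bottom-up per-node check:
  node 12: h_left=-1, h_right=-1, diff=0 [OK], height=0
  node 21: h_left=-1, h_right=-1, diff=0 [OK], height=0
  node 17: h_left=0, h_right=0, diff=0 [OK], height=1
  node 36: h_left=-1, h_right=-1, diff=0 [OK], height=0
  node 46: h_left=-1, h_right=-1, diff=0 [OK], height=0
  node 37: h_left=0, h_right=0, diff=0 [OK], height=1
  node 24: h_left=1, h_right=1, diff=0 [OK], height=2
All nodes satisfy the balance condition.
Result: Balanced


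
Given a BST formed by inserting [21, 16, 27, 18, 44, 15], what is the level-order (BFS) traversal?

Tree insertion order: [21, 16, 27, 18, 44, 15]
Tree (level-order array): [21, 16, 27, 15, 18, None, 44]
BFS from the root, enqueuing left then right child of each popped node:
  queue [21] -> pop 21, enqueue [16, 27], visited so far: [21]
  queue [16, 27] -> pop 16, enqueue [15, 18], visited so far: [21, 16]
  queue [27, 15, 18] -> pop 27, enqueue [44], visited so far: [21, 16, 27]
  queue [15, 18, 44] -> pop 15, enqueue [none], visited so far: [21, 16, 27, 15]
  queue [18, 44] -> pop 18, enqueue [none], visited so far: [21, 16, 27, 15, 18]
  queue [44] -> pop 44, enqueue [none], visited so far: [21, 16, 27, 15, 18, 44]
Result: [21, 16, 27, 15, 18, 44]


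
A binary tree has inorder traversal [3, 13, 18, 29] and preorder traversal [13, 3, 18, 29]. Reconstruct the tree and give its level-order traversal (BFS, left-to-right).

Inorder:  [3, 13, 18, 29]
Preorder: [13, 3, 18, 29]
Algorithm: preorder visits root first, so consume preorder in order;
for each root, split the current inorder slice at that value into
left-subtree inorder and right-subtree inorder, then recurse.
Recursive splits:
  root=13; inorder splits into left=[3], right=[18, 29]
  root=3; inorder splits into left=[], right=[]
  root=18; inorder splits into left=[], right=[29]
  root=29; inorder splits into left=[], right=[]
Reconstructed level-order: [13, 3, 18, 29]


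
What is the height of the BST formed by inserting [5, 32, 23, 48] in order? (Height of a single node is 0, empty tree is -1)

Insertion order: [5, 32, 23, 48]
Tree (level-order array): [5, None, 32, 23, 48]
Compute height bottom-up (empty subtree = -1):
  height(23) = 1 + max(-1, -1) = 0
  height(48) = 1 + max(-1, -1) = 0
  height(32) = 1 + max(0, 0) = 1
  height(5) = 1 + max(-1, 1) = 2
Height = 2


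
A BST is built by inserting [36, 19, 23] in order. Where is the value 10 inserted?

Starting tree (level order): [36, 19, None, None, 23]
Insertion path: 36 -> 19
Result: insert 10 as left child of 19
Final tree (level order): [36, 19, None, 10, 23]


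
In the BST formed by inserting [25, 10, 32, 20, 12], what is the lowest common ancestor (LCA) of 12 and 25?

Tree insertion order: [25, 10, 32, 20, 12]
Tree (level-order array): [25, 10, 32, None, 20, None, None, 12]
In a BST, the LCA of p=12, q=25 is the first node v on the
root-to-leaf path with p <= v <= q (go left if both < v, right if both > v).
Walk from root:
  at 25: 12 <= 25 <= 25, this is the LCA
LCA = 25


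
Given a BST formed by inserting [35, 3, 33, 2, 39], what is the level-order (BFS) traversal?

Tree insertion order: [35, 3, 33, 2, 39]
Tree (level-order array): [35, 3, 39, 2, 33]
BFS from the root, enqueuing left then right child of each popped node:
  queue [35] -> pop 35, enqueue [3, 39], visited so far: [35]
  queue [3, 39] -> pop 3, enqueue [2, 33], visited so far: [35, 3]
  queue [39, 2, 33] -> pop 39, enqueue [none], visited so far: [35, 3, 39]
  queue [2, 33] -> pop 2, enqueue [none], visited so far: [35, 3, 39, 2]
  queue [33] -> pop 33, enqueue [none], visited so far: [35, 3, 39, 2, 33]
Result: [35, 3, 39, 2, 33]


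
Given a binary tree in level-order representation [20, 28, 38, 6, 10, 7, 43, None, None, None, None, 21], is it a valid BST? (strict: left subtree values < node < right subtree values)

Level-order array: [20, 28, 38, 6, 10, 7, 43, None, None, None, None, 21]
Validate using subtree bounds (lo, hi): at each node, require lo < value < hi,
then recurse left with hi=value and right with lo=value.
Preorder trace (stopping at first violation):
  at node 20 with bounds (-inf, +inf): OK
  at node 28 with bounds (-inf, 20): VIOLATION
Node 28 violates its bound: not (-inf < 28 < 20).
Result: Not a valid BST


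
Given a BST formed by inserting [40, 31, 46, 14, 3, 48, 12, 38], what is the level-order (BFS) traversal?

Tree insertion order: [40, 31, 46, 14, 3, 48, 12, 38]
Tree (level-order array): [40, 31, 46, 14, 38, None, 48, 3, None, None, None, None, None, None, 12]
BFS from the root, enqueuing left then right child of each popped node:
  queue [40] -> pop 40, enqueue [31, 46], visited so far: [40]
  queue [31, 46] -> pop 31, enqueue [14, 38], visited so far: [40, 31]
  queue [46, 14, 38] -> pop 46, enqueue [48], visited so far: [40, 31, 46]
  queue [14, 38, 48] -> pop 14, enqueue [3], visited so far: [40, 31, 46, 14]
  queue [38, 48, 3] -> pop 38, enqueue [none], visited so far: [40, 31, 46, 14, 38]
  queue [48, 3] -> pop 48, enqueue [none], visited so far: [40, 31, 46, 14, 38, 48]
  queue [3] -> pop 3, enqueue [12], visited so far: [40, 31, 46, 14, 38, 48, 3]
  queue [12] -> pop 12, enqueue [none], visited so far: [40, 31, 46, 14, 38, 48, 3, 12]
Result: [40, 31, 46, 14, 38, 48, 3, 12]


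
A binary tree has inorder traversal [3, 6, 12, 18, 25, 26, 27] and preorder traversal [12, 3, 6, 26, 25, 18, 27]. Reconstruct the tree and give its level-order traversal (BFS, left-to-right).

Inorder:  [3, 6, 12, 18, 25, 26, 27]
Preorder: [12, 3, 6, 26, 25, 18, 27]
Algorithm: preorder visits root first, so consume preorder in order;
for each root, split the current inorder slice at that value into
left-subtree inorder and right-subtree inorder, then recurse.
Recursive splits:
  root=12; inorder splits into left=[3, 6], right=[18, 25, 26, 27]
  root=3; inorder splits into left=[], right=[6]
  root=6; inorder splits into left=[], right=[]
  root=26; inorder splits into left=[18, 25], right=[27]
  root=25; inorder splits into left=[18], right=[]
  root=18; inorder splits into left=[], right=[]
  root=27; inorder splits into left=[], right=[]
Reconstructed level-order: [12, 3, 26, 6, 25, 27, 18]


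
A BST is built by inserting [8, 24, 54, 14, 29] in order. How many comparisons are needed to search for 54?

Search path for 54: 8 -> 24 -> 54
Found: True
Comparisons: 3


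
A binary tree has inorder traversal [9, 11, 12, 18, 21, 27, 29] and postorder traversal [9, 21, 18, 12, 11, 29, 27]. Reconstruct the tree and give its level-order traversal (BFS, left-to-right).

Inorder:   [9, 11, 12, 18, 21, 27, 29]
Postorder: [9, 21, 18, 12, 11, 29, 27]
Algorithm: postorder visits root last, so walk postorder right-to-left;
each value is the root of the current inorder slice — split it at that
value, recurse on the right subtree first, then the left.
Recursive splits:
  root=27; inorder splits into left=[9, 11, 12, 18, 21], right=[29]
  root=29; inorder splits into left=[], right=[]
  root=11; inorder splits into left=[9], right=[12, 18, 21]
  root=12; inorder splits into left=[], right=[18, 21]
  root=18; inorder splits into left=[], right=[21]
  root=21; inorder splits into left=[], right=[]
  root=9; inorder splits into left=[], right=[]
Reconstructed level-order: [27, 11, 29, 9, 12, 18, 21]
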